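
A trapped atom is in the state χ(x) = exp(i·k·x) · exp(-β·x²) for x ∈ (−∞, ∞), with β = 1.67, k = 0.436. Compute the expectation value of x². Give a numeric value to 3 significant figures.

⟨x²⟩ = ∫ x²·|χ|² dx / ∫|χ|² dx (integrals over the domain).
Gaussian moments: ∫x^(2j)·e^(−2βx²) dx = (2j−1)!!/(4β)^j · √(π/(2β)), odd powers integrate to 0; here √(π/(2β)) = 0.96984.
State is unnormalized: ∫|χ|² dx = 0.96984, and ∫χ*·x²·χ dx = 0.14519, so ⟨x²⟩ = 0.14519 / 0.96984.
⟨x²⟩ = 0.14970.

0.150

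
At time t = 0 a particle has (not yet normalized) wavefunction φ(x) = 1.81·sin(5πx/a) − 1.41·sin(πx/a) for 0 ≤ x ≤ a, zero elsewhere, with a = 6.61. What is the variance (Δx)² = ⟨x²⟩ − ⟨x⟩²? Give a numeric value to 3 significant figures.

Compute ⟨x⟩ and ⟨x²⟩ separately, then (Δx)² = ⟨x²⟩ − ⟨x⟩².
On 0 ≤ x ≤ a (j ≠ l): ∫sin²(jπx/a) dx = a/2, ∫sin(jπx/a)·sin(lπx/a) dx = 0; diagonal moments ∫x·sin²(jπx/a) dx = a²/4, ∫x²·sin²(jπx/a) dx = a³·(1/6 − 1/(4j²π²)); cross terms ∫x·sin(jπx/a)·sin(lπx/a) dx = 0 for j + l even and −4jla²/(π²(j² − l²)²) for j + l odd, ∫x²·sin(jπx/a)·sin(lπx/a) dx = (−1)^(j+l)·4jla³/(π²(j² − l²)²); higher powers the same way via product-to-sum and parts.
Normalization: ∫|φ|² dx = 17.398.
⟨x⟩ = 3.3050 and ⟨x²⟩ = 13.375.
(Δx)² = 13.375 − (3.3050)² = 2.4519.

2.45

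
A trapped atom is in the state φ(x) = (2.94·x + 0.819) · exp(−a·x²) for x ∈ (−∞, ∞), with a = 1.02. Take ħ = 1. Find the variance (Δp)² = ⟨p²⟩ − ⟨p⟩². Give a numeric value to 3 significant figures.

2.57

Compute ⟨p⟩ and ⟨p²⟩ separately; (Δp)² = ⟨p²⟩ − ⟨p⟩².
Expand each integrand as polynomial × e^(−2ax²) and use ∫x^(2j)·e^(−2ax²) dx = (2j−1)!!/(4a)^j · √(π/(2a)), odd powers → 0; here √(π/(2a)) = 1.2410. Differentiate with the product rule, d/dx e^(−ax²) = −2ax·e^(−ax²).
Normalization: ∫|φ|² dx = 3.4614.
⟨p⟩ = 0.0000 and ⟨p²⟩ = 2.5694.
(Δp)² = 2.5694 − (0.0000)² = 2.5694.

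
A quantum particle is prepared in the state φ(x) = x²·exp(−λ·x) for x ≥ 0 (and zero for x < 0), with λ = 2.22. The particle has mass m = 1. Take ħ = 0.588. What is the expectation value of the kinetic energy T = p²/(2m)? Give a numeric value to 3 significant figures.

0.284

T = −(ħ²/2m) d²/dx², so ⟨T⟩ = −(ħ²/2m) ∫ φ*·φ'' dx / ∫|φ|² dx; with m = 1.
Differentiate x²·exp(−λ·x) with the product rule; every integrand then reduces to terms xʲ·e^(−2λx) on [0, ∞), with ∫₀^∞ xʲ·e^(−2λx) dx = j!/(2λ)^(j+1).
State is unnormalized: ∫|φ|² dx = 0.013909, and ∫φ*·(−ħ²/2m · φ'') dx = 0.0039501, so ⟨T⟩ = 0.0039501 / 0.013909.
⟨T⟩ = 0.28399.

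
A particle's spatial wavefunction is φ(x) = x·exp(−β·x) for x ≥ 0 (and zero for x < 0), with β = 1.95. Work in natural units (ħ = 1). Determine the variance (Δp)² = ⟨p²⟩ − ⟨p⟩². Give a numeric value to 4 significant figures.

Compute ⟨p⟩ and ⟨p²⟩ separately; (Δp)² = ⟨p²⟩ − ⟨p⟩².
Differentiate x·exp(−β·x) with the product rule; every integrand then reduces to terms xʲ·e^(−2βx) on [0, ∞), with ∫₀^∞ xʲ·e^(−2βx) dx = j!/(2β)^(j+1).
Normalization: ∫|φ|² dx = 0.033716.
⟨p⟩ = 0.0000 and ⟨p²⟩ = 3.8025.
(Δp)² = 3.8025 − (0.0000)² = 3.8025.

3.803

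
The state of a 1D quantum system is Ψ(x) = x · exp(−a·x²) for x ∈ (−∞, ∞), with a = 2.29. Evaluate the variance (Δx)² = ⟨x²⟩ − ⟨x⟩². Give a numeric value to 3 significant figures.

Compute ⟨x⟩ and ⟨x²⟩ separately, then (Δx)² = ⟨x²⟩ − ⟨x⟩².
Expand each integrand as polynomial × e^(−2ax²) and use ∫x^(2j)·e^(−2ax²) dx = (2j−1)!!/(4a)^j · √(π/(2a)), odd powers → 0; here √(π/(2a)) = 0.82821.
Normalization: ∫|Ψ|² dx = 0.090416.
⟨x⟩ = 0.0000 and ⟨x²⟩ = 0.32751.
(Δx)² = 0.32751 − (0.0000)² = 0.32751.

0.328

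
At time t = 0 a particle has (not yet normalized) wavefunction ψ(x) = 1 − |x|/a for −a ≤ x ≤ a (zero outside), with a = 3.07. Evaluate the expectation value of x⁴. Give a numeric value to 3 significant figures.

2.54

⟨x⁴⟩ = ∫ x⁴·|ψ|² dx / ∫|ψ|² dx (integrals over the domain).
ψ is even, so ∫ over [−a, a] = 2∫₀ᵃ with ψ = 1 − x/a there: ∫₀ᵃ (1 − x/a)² dx = a/3, ∫₀ᵃ x²(1 − x/a)² dx = a³/30, ∫₀ᵃ x⁴(1 − x/a)² dx = a⁵/105.
State is unnormalized: ∫|ψ|² dx = 2.0467, and ∫ψ*·x⁴·ψ dx = 5.1944, so ⟨x⁴⟩ = 5.1944 / 2.0467.
⟨x⁴⟩ = 2.5380.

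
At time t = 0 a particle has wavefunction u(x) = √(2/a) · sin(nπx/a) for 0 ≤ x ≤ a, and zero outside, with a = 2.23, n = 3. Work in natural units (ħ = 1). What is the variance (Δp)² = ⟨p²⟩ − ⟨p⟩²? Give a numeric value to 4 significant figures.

17.86

Compute ⟨p⟩ and ⟨p²⟩ separately; (Δp)² = ⟨p²⟩ − ⟨p⟩².
d/dx sin(nπx/a) = (nπ/a)·cos(nπx/a) and d²/dx² sin(nπx/a) = −(nπ/a)²·sin(nπx/a); on 0 ≤ x ≤ a, ∫sin²(nπx/a) dx = a/2 and ∫sin(nπx/a)·cos(nπx/a) dx = 0.
⟨p⟩ = 0.0000 and ⟨p²⟩ = 17.862.
(Δp)² = 17.862 − (0.0000)² = 17.862.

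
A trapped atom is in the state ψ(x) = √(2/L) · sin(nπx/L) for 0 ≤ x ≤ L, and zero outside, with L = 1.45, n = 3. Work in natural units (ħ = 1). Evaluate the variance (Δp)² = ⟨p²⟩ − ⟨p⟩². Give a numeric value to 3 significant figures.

42.2

Compute ⟨p⟩ and ⟨p²⟩ separately; (Δp)² = ⟨p²⟩ − ⟨p⟩².
d/dx sin(nπx/L) = (nπ/L)·cos(nπx/L) and d²/dx² sin(nπx/L) = −(nπ/L)²·sin(nπx/L); on 0 ≤ x ≤ L, ∫sin²(nπx/L) dx = L/2 and ∫sin(nπx/L)·cos(nπx/L) dx = 0.
⟨p⟩ = 0.0000 and ⟨p²⟩ = 42.248.
(Δp)² = 42.248 − (0.0000)² = 42.248.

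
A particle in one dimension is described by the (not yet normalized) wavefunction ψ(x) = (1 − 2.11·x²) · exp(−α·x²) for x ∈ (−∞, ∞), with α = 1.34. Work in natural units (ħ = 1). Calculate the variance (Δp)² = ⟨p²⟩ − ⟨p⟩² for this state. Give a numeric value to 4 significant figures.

Compute ⟨p⟩ and ⟨p²⟩ separately; (Δp)² = ⟨p²⟩ − ⟨p⟩².
Expand each integrand as polynomial × e^(−2αx²) and use ∫x^(2j)·e^(−2αx²) dx = (2j−1)!!/(4α)^j · √(π/(2α)), odd powers → 0; here √(π/(2α)) = 1.0827. Differentiate with the product rule, d/dx e^(−αx²) = −2αx·e^(−αx²).
Normalization: ∫|ψ|² dx = 0.73362.
⟨p⟩ = 0.0000 and ⟨p²⟩ = 5.6799.
(Δp)² = 5.6799 − (0.0000)² = 5.6799.

5.680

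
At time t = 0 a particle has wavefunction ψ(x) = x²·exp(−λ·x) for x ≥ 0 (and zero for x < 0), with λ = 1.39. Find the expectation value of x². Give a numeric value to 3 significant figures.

⟨x²⟩ = ∫ x²·|ψ|² dx / ∫|ψ|² dx (integrals over the domain).
Every integrand reduces to terms xʲ·e^(−2λx) on [0, ∞); use ∫₀^∞ xʲ·e^(−2λx) dx = j!/(2λ)^(j+1).
State is unnormalized: ∫|ψ|² dx = 0.14454, and ∫ψ*·x²·ψ dx = 0.56107, so ⟨x²⟩ = 0.56107 / 0.14454.
⟨x²⟩ = 3.8818.

3.88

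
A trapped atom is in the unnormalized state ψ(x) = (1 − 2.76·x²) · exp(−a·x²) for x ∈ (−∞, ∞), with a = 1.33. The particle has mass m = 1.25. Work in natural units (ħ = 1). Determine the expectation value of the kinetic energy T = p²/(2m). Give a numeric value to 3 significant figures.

T = −(ħ²/2m) d²/dx², so ⟨T⟩ = −(ħ²/2m) ∫ ψ*·ψ'' dx / ∫|ψ|² dx; with m = 1.25.
Expand each integrand as polynomial × e^(−2ax²) and use ∫x^(2j)·e^(−2ax²) dx = (2j−1)!!/(4a)^j · √(π/(2a)), odd powers → 0; here √(π/(2a)) = 1.0868. Differentiate with the product rule, d/dx e^(−ax²) = −2ax·e^(−ax²).
State is unnormalized: ∫|ψ|² dx = 0.83665, and ∫ψ*·(−ħ²/2m · ψ'') dx = 2.2673, so ⟨T⟩ = 2.2673 / 0.83665.
⟨T⟩ = 2.7100.

2.71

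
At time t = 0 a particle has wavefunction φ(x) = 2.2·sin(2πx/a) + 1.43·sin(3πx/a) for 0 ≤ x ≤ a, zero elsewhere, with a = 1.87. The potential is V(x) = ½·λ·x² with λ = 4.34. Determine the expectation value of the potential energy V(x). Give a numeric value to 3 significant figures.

⟨V⟩ = ∫ V(x)·|φ|² dx / ∫|φ|² dx.
On 0 ≤ x ≤ a (j ≠ l): ∫sin²(jπx/a) dx = a/2, ∫sin(jπx/a)·sin(lπx/a) dx = 0; diagonal moments ∫x·sin²(jπx/a) dx = a²/4, ∫x²·sin²(jπx/a) dx = a³·(1/6 − 1/(4j²π²)); cross terms ∫x·sin(jπx/a)·sin(lπx/a) dx = 0 for j + l even and −4jla²/(π²(j² − l²)²) for j + l odd, ∫x²·sin(jπx/a)·sin(lπx/a) dx = (−1)^(j+l)·4jla³/(π²(j² − l²)²); higher powers the same way via product-to-sum and parts.
State is unnormalized: ∫|φ|² dx = 6.4374, and ∫φ*·V(x)·φ dx = 7.0818, so ⟨V⟩ = 7.0818 / 6.4374.
⟨V⟩ = 1.1001.

1.10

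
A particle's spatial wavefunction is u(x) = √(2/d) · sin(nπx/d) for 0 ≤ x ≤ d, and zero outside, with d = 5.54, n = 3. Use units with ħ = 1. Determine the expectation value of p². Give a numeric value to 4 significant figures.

2.894

p² u = −ħ² d²u/dx²; ⟨p²⟩ = −ħ² ∫ u*·u'' dx.
d/dx sin(nπx/d) = (nπ/d)·cos(nπx/d) and d²/dx² sin(nπx/d) = −(nπ/d)²·sin(nπx/d); on 0 ≤ x ≤ d, ∫sin²(nπx/d) dx = d/2 and ∫sin(nπx/d)·cos(nπx/d) dx = 0.
⟨p²⟩ = 2.8942.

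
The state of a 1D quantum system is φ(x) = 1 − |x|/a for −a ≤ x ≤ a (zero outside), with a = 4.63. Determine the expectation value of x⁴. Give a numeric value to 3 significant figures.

⟨x⁴⟩ = ∫ x⁴·|φ|² dx / ∫|φ|² dx (integrals over the domain).
φ is even, so ∫ over [−a, a] = 2∫₀ᵃ with φ = 1 − x/a there: ∫₀ᵃ (1 − x/a)² dx = a/3, ∫₀ᵃ x²(1 − x/a)² dx = a³/30, ∫₀ᵃ x⁴(1 − x/a)² dx = a⁵/105.
State is unnormalized: ∫|φ|² dx = 3.0867, and ∫φ*·x⁴·φ dx = 40.527, so ⟨x⁴⟩ = 40.527 / 3.0867.
⟨x⁴⟩ = 13.130.

13.1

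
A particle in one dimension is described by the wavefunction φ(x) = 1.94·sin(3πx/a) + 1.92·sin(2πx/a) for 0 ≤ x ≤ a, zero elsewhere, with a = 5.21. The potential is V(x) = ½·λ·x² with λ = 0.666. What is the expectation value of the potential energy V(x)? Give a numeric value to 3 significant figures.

1.17

⟨V⟩ = ∫ V(x)·|φ|² dx / ∫|φ|² dx.
On 0 ≤ x ≤ a (j ≠ l): ∫sin²(jπx/a) dx = a/2, ∫sin(jπx/a)·sin(lπx/a) dx = 0; diagonal moments ∫x·sin²(jπx/a) dx = a²/4, ∫x²·sin²(jπx/a) dx = a³·(1/6 − 1/(4j²π²)); cross terms ∫x·sin(jπx/a)·sin(lπx/a) dx = 0 for j + l even and −4jla²/(π²(j² − l²)²) for j + l odd, ∫x²·sin(jπx/a)·sin(lπx/a) dx = (−1)^(j+l)·4jla³/(π²(j² − l²)²); higher powers the same way via product-to-sum and parts.
State is unnormalized: ∫|φ|² dx = 19.407, and ∫φ*·V(x)·φ dx = 22.752, so ⟨V⟩ = 22.752 / 19.407.
⟨V⟩ = 1.1723.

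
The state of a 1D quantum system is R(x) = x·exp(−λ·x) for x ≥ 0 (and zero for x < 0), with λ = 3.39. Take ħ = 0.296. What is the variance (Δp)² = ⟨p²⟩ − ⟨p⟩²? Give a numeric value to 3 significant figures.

Compute ⟨p⟩ and ⟨p²⟩ separately; (Δp)² = ⟨p²⟩ − ⟨p⟩².
Differentiate x·exp(−λ·x) with the product rule; every integrand then reduces to terms xʲ·e^(−2λx) on [0, ∞), with ∫₀^∞ xʲ·e^(−2λx) dx = j!/(2λ)^(j+1).
Normalization: ∫|R|² dx = 0.0064171.
⟨p⟩ = 0.0000 and ⟨p²⟩ = 1.0069.
(Δp)² = 1.0069 − (0.0000)² = 1.0069.

1.01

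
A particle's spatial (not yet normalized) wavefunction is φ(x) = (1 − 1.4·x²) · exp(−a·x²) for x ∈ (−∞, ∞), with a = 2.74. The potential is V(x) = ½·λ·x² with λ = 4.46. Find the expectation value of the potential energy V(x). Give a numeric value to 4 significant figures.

0.1227

⟨V⟩ = ∫ V(x)·|φ|² dx / ∫|φ|² dx.
Expand each integrand as polynomial × e^(−2ax²) and use ∫x^(2j)·e^(−2ax²) dx = (2j−1)!!/(4a)^j · √(π/(2a)), odd powers → 0; here √(π/(2a)) = 0.75715.
State is unnormalized: ∫|φ|² dx = 0.60078, and ∫φ*·V(x)·φ dx = 0.073689, so ⟨V⟩ = 0.073689 / 0.60078.
⟨V⟩ = 0.12266.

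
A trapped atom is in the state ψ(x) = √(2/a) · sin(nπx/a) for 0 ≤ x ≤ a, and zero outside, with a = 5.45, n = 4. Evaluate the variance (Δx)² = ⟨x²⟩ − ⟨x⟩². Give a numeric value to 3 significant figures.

2.38

Compute ⟨x⟩ and ⟨x²⟩ separately, then (Δx)² = ⟨x²⟩ − ⟨x⟩².
With sin²θ = (1 − cos2θ)/2 on 0 ≤ x ≤ a: ∫sin²(nπx/a) dx = a/2, ∫x·sin²(nπx/a) dx = a²/4, ∫x²·sin²(nπx/a) dx = a³·(1/6 − 1/(4n²π²)); higher powers xᵏ the same way, integrating xᵏ·cos(2nπx/a) by parts.
⟨x⟩ = 2.7250 and ⟨x²⟩ = 9.8068.
(Δx)² = 9.8068 − (2.7250)² = 2.3812.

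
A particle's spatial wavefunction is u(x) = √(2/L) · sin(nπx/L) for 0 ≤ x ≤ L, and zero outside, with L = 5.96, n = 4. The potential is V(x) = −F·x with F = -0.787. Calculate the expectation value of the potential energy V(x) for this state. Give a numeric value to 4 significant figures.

2.345

⟨V⟩ = ∫ V(x)·|u|² dx.
With sin²θ = (1 − cos2θ)/2 on 0 ≤ x ≤ L: ∫sin²(nπx/L) dx = L/2, ∫x·sin²(nπx/L) dx = L²/4, ∫x²·sin²(nπx/L) dx = L³·(1/6 − 1/(4n²π²)); higher powers xᵏ the same way, integrating xᵏ·cos(2nπx/L) by parts.
⟨V⟩ = 2.3453.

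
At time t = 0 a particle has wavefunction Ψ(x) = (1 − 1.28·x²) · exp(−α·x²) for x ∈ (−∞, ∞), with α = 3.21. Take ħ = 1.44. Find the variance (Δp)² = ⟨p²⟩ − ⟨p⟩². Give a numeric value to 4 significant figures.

Compute ⟨p⟩ and ⟨p²⟩ separately; (Δp)² = ⟨p²⟩ − ⟨p⟩².
Expand each integrand as polynomial × e^(−2αx²) and use ∫x^(2j)·e^(−2αx²) dx = (2j−1)!!/(4α)^j · √(π/(2α)), odd powers → 0; here √(π/(2α)) = 0.69953. Differentiate with the product rule, d/dx e^(−αx²) = −2αx·e^(−αx²).
Normalization: ∫|Ψ|² dx = 0.58092.
⟨p⟩ = 0.0000 and ⟨p²⟩ = 10.171.
(Δp)² = 10.171 − (0.0000)² = 10.171.

10.17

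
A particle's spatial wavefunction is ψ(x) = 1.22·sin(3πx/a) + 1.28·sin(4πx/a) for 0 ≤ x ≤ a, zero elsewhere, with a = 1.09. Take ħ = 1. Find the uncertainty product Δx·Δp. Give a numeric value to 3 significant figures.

2.23

Δx = √(⟨x²⟩−⟨x⟩²), Δp = √(⟨p²⟩−⟨p⟩²).
On 0 ≤ x ≤ a (j ≠ l): ∫sin²(jπx/a) dx = a/2, ∫sin(jπx/a)·sin(lπx/a) dx = 0; diagonal moments ∫x·sin²(jπx/a) dx = a²/4, ∫x²·sin²(jπx/a) dx = a³·(1/6 − 1/(4j²π²)); cross terms ∫x·sin(jπx/a)·sin(lπx/a) dx = 0 for j + l even and −4jla²/(π²(j² − l²)²) for j + l odd, ∫x²·sin(jπx/a)·sin(lπx/a) dx = (−1)^(j+l)·4jla³/(π²(j² − l²)²); higher powers the same way via product-to-sum and parts. d²/dx² sin(jπx/a) = −(jπ/a)²·sin(jπx/a); on 0 ≤ x ≤ a, ∫sin²(jπx/a) dx = a/2 and ∫sin(jπx/a)·sin(lπx/a) dx = 0 for j ≠ l, so only diagonal terms survive in ∫|ψ|² and ∫ψ·ψ″; ∫ψ·ψ′ dx = [ψ²/2] between the walls = 0.
Normalization: ∫|ψ|² dx = 1.7041.
⟨x⟩ = 0.32888, ⟨x²⟩ = 0.15530 ⇒ Δx = 0.21713.
⟨p⟩ = 0.0000, ⟨p²⟩ = 105.23 ⇒ Δp = 10.258.
Δx·Δp = 2.2274.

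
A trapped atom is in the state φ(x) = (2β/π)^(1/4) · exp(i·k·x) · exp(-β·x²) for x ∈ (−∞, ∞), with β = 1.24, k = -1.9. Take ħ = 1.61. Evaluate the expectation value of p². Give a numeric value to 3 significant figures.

p² φ = −ħ² d²φ/dx²; ⟨p²⟩ = −ħ² ∫ φ*·φ'' dx.
Gaussian moments: ∫x^(2j)·e^(−2βx²) dx = (2j−1)!!/(4β)^j · √(π/(2β)), odd powers integrate to 0; here √(π/(2β)) = 1.1255. Derivatives: φ′ = (ik − 2βx)·φ, φ″ = ((ik − 2βx)² − 2β)·φ; the odd-in-x pieces drop out.
⟨p²⟩ = 12.572.

12.6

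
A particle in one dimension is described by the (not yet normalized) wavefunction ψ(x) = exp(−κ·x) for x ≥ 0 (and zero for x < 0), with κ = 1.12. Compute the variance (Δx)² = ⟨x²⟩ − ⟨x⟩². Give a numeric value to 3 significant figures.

0.199

Compute ⟨x⟩ and ⟨x²⟩ separately, then (Δx)² = ⟨x²⟩ − ⟨x⟩².
Every integrand reduces to terms xʲ·e^(−2κx) on [0, ∞); use ∫₀^∞ xʲ·e^(−2κx) dx = j!/(2κ)^(j+1).
Normalization: ∫|ψ|² dx = 0.44643.
⟨x⟩ = 0.44643 and ⟨x²⟩ = 0.39860.
(Δx)² = 0.39860 − (0.44643)² = 0.19930.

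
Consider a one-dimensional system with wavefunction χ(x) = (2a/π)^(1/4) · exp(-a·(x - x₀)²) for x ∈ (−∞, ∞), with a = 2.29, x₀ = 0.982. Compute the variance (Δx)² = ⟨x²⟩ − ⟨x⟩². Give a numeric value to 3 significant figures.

Compute ⟨x⟩ and ⟨x²⟩ separately, then (Δx)² = ⟨x²⟩ − ⟨x⟩².
Gaussian moments (u = x − x₀): ∫u^(2j)·e^(−2au²) du = (2j−1)!!/(4a)^j · √(π/(2a)), odd powers integrate to 0; here √(π/(2a)) = 0.82821.
⟨x⟩ = 0.98200 and ⟨x²⟩ = 1.0735.
(Δx)² = 1.0735 − (0.98200)² = 0.10917.

0.109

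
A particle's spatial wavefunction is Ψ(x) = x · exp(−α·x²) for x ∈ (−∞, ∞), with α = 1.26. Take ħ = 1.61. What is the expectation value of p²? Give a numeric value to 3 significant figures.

p² Ψ = −ħ² d²Ψ/dx²; ⟨p²⟩ = −ħ² ∫ Ψ*·Ψ'' dx / ∫|Ψ|² dx.
Expand each integrand as polynomial × e^(−2αx²) and use ∫x^(2j)·e^(−2αx²) dx = (2j−1)!!/(4α)^j · √(π/(2α)), odd powers → 0; here √(π/(2α)) = 1.1165. Differentiate with the product rule, d/dx e^(−αx²) = −2αx·e^(−αx²).
State is unnormalized: ∫|Ψ|² dx = 0.22154, and ∫Ψ*·(−ħ² Ψ'') dx = 2.1706, so ⟨p²⟩ = 2.1706 / 0.22154.
⟨p²⟩ = 9.7981.

9.80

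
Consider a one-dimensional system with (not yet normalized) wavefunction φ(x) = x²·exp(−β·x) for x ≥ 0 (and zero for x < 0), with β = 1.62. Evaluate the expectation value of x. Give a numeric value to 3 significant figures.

1.54

⟨x⟩ = ∫ x·|φ|² dx / ∫|φ|² dx (integrals over the domain).
Every integrand reduces to terms xʲ·e^(−2βx) on [0, ∞); use ∫₀^∞ xʲ·e^(−2βx) dx = j!/(2β)^(j+1).
State is unnormalized: ∫|φ|² dx = 0.067218, and ∫φ*·x·φ dx = 0.10373, so ⟨x⟩ = 0.10373 / 0.067218.
⟨x⟩ = 1.5432.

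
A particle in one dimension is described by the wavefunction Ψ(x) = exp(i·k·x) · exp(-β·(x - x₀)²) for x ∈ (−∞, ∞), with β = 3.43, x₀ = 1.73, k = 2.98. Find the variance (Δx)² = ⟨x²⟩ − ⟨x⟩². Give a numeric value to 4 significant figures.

Compute ⟨x⟩ and ⟨x²⟩ separately, then (Δx)² = ⟨x²⟩ − ⟨x⟩².
Gaussian moments (u = x − x₀): ∫u^(2j)·e^(−2βu²) du = (2j−1)!!/(4β)^j · √(π/(2β)), odd powers integrate to 0; here √(π/(2β)) = 0.67673.
Normalization: ∫|Ψ|² dx = 0.67673.
⟨x⟩ = 1.7300 and ⟨x²⟩ = 3.0658.
(Δx)² = 3.0658 − (1.7300)² = 0.072886.

0.07289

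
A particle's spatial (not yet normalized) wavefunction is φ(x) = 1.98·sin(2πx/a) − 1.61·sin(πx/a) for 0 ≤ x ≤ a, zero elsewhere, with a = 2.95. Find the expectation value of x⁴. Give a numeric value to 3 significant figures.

20.1

⟨x⁴⟩ = ∫ x⁴·|φ|² dx / ∫|φ|² dx (integrals over the domain).
On 0 ≤ x ≤ a (j ≠ l): ∫sin²(jπx/a) dx = a/2, ∫sin(jπx/a)·sin(lπx/a) dx = 0; diagonal moments ∫x·sin²(jπx/a) dx = a²/4, ∫x²·sin²(jπx/a) dx = a³·(1/6 − 1/(4j²π²)); cross terms ∫x·sin(jπx/a)·sin(lπx/a) dx = 0 for j + l even and −4jla²/(π²(j² − l²)²) for j + l odd, ∫x²·sin(jπx/a)·sin(lπx/a) dx = (−1)^(j+l)·4jla³/(π²(j² − l²)²); higher powers the same way via product-to-sum and parts.
State is unnormalized: ∫|φ|² dx = 9.6059, and ∫φ*·x⁴·φ dx = 193.21, so ⟨x⁴⟩ = 193.21 / 9.6059.
⟨x⁴⟩ = 20.114.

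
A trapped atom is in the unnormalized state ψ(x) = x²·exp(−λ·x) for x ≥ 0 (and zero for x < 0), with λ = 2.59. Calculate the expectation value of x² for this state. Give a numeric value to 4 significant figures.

1.118

⟨x²⟩ = ∫ x²·|ψ|² dx / ∫|ψ|² dx (integrals over the domain).
Every integrand reduces to terms xʲ·e^(−2λx) on [0, ∞); use ∫₀^∞ xʲ·e^(−2λx) dx = j!/(2λ)^(j+1).
State is unnormalized: ∫|ψ|² dx = 0.0064352, and ∫ψ*·x²·ψ dx = 0.0071949, so ⟨x²⟩ = 0.0071949 / 0.0064352.
⟨x²⟩ = 1.1181.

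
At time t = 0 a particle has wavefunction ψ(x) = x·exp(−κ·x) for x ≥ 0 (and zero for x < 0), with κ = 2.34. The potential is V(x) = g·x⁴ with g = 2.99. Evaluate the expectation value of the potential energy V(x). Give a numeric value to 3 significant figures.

⟨V⟩ = ∫ V(x)·|ψ|² dx / ∫|ψ|² dx.
Every integrand reduces to terms xʲ·e^(−2κx) on [0, ∞); use ∫₀^∞ xʲ·e^(−2κx) dx = j!/(2κ)^(j+1).
State is unnormalized: ∫|ψ|² dx = 0.019512, and ∫ψ*·V(x)·ψ dx = 0.043781, so ⟨V⟩ = 0.043781 / 0.019512.
⟨V⟩ = 2.2438.

2.24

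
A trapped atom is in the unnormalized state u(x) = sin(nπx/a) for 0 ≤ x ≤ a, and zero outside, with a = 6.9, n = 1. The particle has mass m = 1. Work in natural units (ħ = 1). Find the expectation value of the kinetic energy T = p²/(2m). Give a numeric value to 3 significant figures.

T = −(ħ²/2m) d²/dx², so ⟨T⟩ = −(ħ²/2m) ∫ u*·u'' dx / ∫|u|² dx; with m = 1.
d/dx sin(nπx/a) = (nπ/a)·cos(nπx/a) and d²/dx² sin(nπx/a) = −(nπ/a)²·sin(nπx/a); on 0 ≤ x ≤ a, ∫sin²(nπx/a) dx = a/2 and ∫sin(nπx/a)·cos(nπx/a) dx = 0.
State is unnormalized: ∫|u|² dx = 3.4500, and ∫u*·(−ħ²/2m · u'') dx = 0.35759, so ⟨T⟩ = 0.35759 / 3.4500.
⟨T⟩ = 0.10365.

0.104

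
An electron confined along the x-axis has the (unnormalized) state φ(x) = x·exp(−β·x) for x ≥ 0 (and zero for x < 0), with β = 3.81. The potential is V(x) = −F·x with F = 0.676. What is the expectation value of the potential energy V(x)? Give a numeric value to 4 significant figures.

⟨V⟩ = ∫ V(x)·|φ|² dx / ∫|φ|² dx.
Every integrand reduces to terms xʲ·e^(−2βx) on [0, ∞); use ∫₀^∞ xʲ·e^(−2βx) dx = j!/(2β)^(j+1).
State is unnormalized: ∫|φ|² dx = 0.0045203, and ∫φ*·V(x)·φ dx = -0.0012030, so ⟨V⟩ = -0.0012030 / 0.0045203.
⟨V⟩ = -0.26614.

-0.2661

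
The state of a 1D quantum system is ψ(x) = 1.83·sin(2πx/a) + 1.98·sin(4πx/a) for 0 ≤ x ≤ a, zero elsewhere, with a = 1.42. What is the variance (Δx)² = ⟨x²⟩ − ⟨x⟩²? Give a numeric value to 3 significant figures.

Compute ⟨x⟩ and ⟨x²⟩ separately, then (Δx)² = ⟨x²⟩ − ⟨x⟩².
On 0 ≤ x ≤ a (j ≠ l): ∫sin²(jπx/a) dx = a/2, ∫sin(jπx/a)·sin(lπx/a) dx = 0; diagonal moments ∫x·sin²(jπx/a) dx = a²/4, ∫x²·sin²(jπx/a) dx = a³·(1/6 − 1/(4j²π²)); cross terms ∫x·sin(jπx/a)·sin(lπx/a) dx = 0 for j + l even and −4jla²/(π²(j² − l²)²) for j + l odd, ∫x²·sin(jπx/a)·sin(lπx/a) dx = (−1)^(j+l)·4jla³/(π²(j² − l²)²); higher powers the same way via product-to-sum and parts.
Normalization: ∫|ψ|² dx = 5.1612.
⟨x⟩ = 0.71000 and ⟨x²⟩ = 0.74745.
(Δx)² = 0.74745 − (0.71000)² = 0.24335.

0.243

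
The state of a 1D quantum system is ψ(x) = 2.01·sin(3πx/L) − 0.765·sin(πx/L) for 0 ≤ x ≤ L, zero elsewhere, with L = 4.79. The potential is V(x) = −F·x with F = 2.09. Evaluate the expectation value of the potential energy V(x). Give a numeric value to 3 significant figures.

-5.01

⟨V⟩ = ∫ V(x)·|ψ|² dx / ∫|ψ|² dx.
On 0 ≤ x ≤ L (j ≠ l): ∫sin²(jπx/L) dx = L/2, ∫sin(jπx/L)·sin(lπx/L) dx = 0; diagonal moments ∫x·sin²(jπx/L) dx = L²/4, ∫x²·sin²(jπx/L) dx = L³·(1/6 − 1/(4j²π²)); cross terms ∫x·sin(jπx/L)·sin(lπx/L) dx = 0 for j + l even and −4jlL²/(π²(j² − l²)²) for j + l odd, ∫x²·sin(jπx/L)·sin(lπx/L) dx = (−1)^(j+l)·4jlL³/(π²(j² − l²)²); higher powers the same way via product-to-sum and parts.
State is unnormalized: ∫|ψ|² dx = 11.078, and ∫ψ*·V(x)·ψ dx = -55.450, so ⟨V⟩ = -55.450 / 11.078.
⟨V⟩ = -5.0056.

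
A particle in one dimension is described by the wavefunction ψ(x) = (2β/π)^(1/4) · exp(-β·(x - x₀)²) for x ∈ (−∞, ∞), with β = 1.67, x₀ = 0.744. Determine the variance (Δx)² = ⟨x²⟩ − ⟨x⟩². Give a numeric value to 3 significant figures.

0.150

Compute ⟨x⟩ and ⟨x²⟩ separately, then (Δx)² = ⟨x²⟩ − ⟨x⟩².
Gaussian moments (u = x − x₀): ∫u^(2j)·e^(−2βu²) du = (2j−1)!!/(4β)^j · √(π/(2β)), odd powers integrate to 0; here √(π/(2β)) = 0.96984.
⟨x⟩ = 0.74400 and ⟨x²⟩ = 0.70324.
(Δx)² = 0.70324 − (0.74400)² = 0.14970.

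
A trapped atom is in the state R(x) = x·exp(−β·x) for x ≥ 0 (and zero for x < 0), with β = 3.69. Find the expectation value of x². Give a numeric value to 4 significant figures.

⟨x²⟩ = ∫ x²·|R|² dx / ∫|R|² dx (integrals over the domain).
Every integrand reduces to terms xʲ·e^(−2βx) on [0, ∞); use ∫₀^∞ xʲ·e^(−2βx) dx = j!/(2β)^(j+1).
State is unnormalized: ∫|R|² dx = 0.0049758, and ∫R*·x²·R dx = 0.0010963, so ⟨x²⟩ = 0.0010963 / 0.0049758.
⟨x²⟩ = 0.22033.

0.2203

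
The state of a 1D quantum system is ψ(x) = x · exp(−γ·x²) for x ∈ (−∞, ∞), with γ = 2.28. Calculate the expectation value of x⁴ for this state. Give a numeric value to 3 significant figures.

⟨x⁴⟩ = ∫ x⁴·|ψ|² dx / ∫|ψ|² dx (integrals over the domain).
Expand each integrand as polynomial × e^(−2γx²) and use ∫x^(2j)·e^(−2γx²) dx = (2j−1)!!/(4γ)^j · √(π/(2γ)), odd powers → 0; here √(π/(2γ)) = 0.83003.
State is unnormalized: ∫|ψ|² dx = 0.091012, and ∫ψ*·x⁴·ψ dx = 0.016413, so ⟨x⁴⟩ = 0.016413 / 0.091012.
⟨x⁴⟩ = 0.18034.

0.180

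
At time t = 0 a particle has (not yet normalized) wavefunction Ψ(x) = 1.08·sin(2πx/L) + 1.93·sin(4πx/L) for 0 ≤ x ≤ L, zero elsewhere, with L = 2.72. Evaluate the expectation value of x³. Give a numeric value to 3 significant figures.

⟨x³⟩ = ∫ x³·|Ψ|² dx / ∫|Ψ|² dx (integrals over the domain).
On 0 ≤ x ≤ L (j ≠ l): ∫sin²(jπx/L) dx = L/2, ∫sin(jπx/L)·sin(lπx/L) dx = 0; diagonal moments ∫x·sin²(jπx/L) dx = L²/4, ∫x²·sin²(jπx/L) dx = L³·(1/6 − 1/(4j²π²)); cross terms ∫x·sin(jπx/L)·sin(lπx/L) dx = 0 for j + l even and −4jlL²/(π²(j² − l²)²) for j + l odd, ∫x²·sin(jπx/L)·sin(lπx/L) dx = (−1)^(j+l)·4jlL³/(π²(j² − l²)²); higher powers the same way via product-to-sum and parts.
State is unnormalized: ∫|Ψ|² dx = 6.6522, and ∫Ψ*·x³·Ψ dx = 40.082, so ⟨x³⟩ = 40.082 / 6.6522.
⟨x³⟩ = 6.0255.

6.03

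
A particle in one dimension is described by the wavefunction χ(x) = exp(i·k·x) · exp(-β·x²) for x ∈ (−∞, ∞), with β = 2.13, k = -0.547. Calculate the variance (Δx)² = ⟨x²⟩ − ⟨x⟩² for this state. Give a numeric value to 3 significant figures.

0.117

Compute ⟨x⟩ and ⟨x²⟩ separately, then (Δx)² = ⟨x²⟩ − ⟨x⟩².
Gaussian moments: ∫x^(2j)·e^(−2βx²) dx = (2j−1)!!/(4β)^j · √(π/(2β)), odd powers integrate to 0; here √(π/(2β)) = 0.85876.
Normalization: ∫|χ|² dx = 0.85876.
⟨x⟩ = 0.0000 and ⟨x²⟩ = 0.11737.
(Δx)² = 0.11737 − (0.0000)² = 0.11737.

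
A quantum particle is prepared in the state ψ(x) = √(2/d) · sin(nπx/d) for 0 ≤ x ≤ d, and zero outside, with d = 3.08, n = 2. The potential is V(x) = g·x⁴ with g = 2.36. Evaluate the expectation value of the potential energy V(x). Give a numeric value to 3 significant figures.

37.3

⟨V⟩ = ∫ V(x)·|ψ|² dx.
With sin²θ = (1 − cos2θ)/2 on 0 ≤ x ≤ d: ∫sin²(nπx/d) dx = d/2, ∫x·sin²(nπx/d) dx = d²/4, ∫x²·sin²(nπx/d) dx = d³·(1/6 − 1/(4n²π²)); higher powers xᵏ the same way, integrating xᵏ·cos(2nπx/d) by parts.
⟨V⟩ = 37.301.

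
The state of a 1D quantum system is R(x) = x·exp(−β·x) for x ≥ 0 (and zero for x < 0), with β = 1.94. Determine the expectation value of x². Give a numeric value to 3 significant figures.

0.797

⟨x²⟩ = ∫ x²·|R|² dx / ∫|R|² dx (integrals over the domain).
Every integrand reduces to terms xʲ·e^(−2βx) on [0, ∞); use ∫₀^∞ xʲ·e^(−2βx) dx = j!/(2β)^(j+1).
State is unnormalized: ∫|R|² dx = 0.034240, and ∫R*·x²·R dx = 0.027293, so ⟨x²⟩ = 0.027293 / 0.034240.
⟨x²⟩ = 0.79711.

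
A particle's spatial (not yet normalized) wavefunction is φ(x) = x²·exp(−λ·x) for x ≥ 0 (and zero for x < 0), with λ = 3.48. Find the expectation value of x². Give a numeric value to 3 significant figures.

0.619

⟨x²⟩ = ∫ x²·|φ|² dx / ∫|φ|² dx (integrals over the domain).
Every integrand reduces to terms xʲ·e^(−2λx) on [0, ∞); use ∫₀^∞ xʲ·e^(−2λx) dx = j!/(2λ)^(j+1).
State is unnormalized: ∫|φ|² dx = 0.0014695, and ∫φ*·x²·φ dx = 0.00091006, so ⟨x²⟩ = 0.00091006 / 0.0014695.
⟨x²⟩ = 0.61930.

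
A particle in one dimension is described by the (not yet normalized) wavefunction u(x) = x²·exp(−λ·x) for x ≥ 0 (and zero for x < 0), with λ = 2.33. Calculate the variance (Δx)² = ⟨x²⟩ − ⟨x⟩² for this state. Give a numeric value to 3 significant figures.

Compute ⟨x⟩ and ⟨x²⟩ separately, then (Δx)² = ⟨x²⟩ − ⟨x⟩².
Every integrand reduces to terms xʲ·e^(−2λx) on [0, ∞); use ∫₀^∞ xʲ·e^(−2λx) dx = j!/(2λ)^(j+1).
Normalization: ∫|u|² dx = 0.010921.
⟨x⟩ = 1.0730 and ⟨x²⟩ = 1.3815.
(Δx)² = 1.3815 − (1.0730)² = 0.23025.

0.230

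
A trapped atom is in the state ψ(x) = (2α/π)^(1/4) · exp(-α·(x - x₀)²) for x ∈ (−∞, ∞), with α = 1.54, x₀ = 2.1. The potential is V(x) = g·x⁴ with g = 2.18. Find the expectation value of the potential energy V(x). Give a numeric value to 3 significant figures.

⟨V⟩ = ∫ V(x)·|ψ|² dx.
Gaussian moments (u = x − x₀): ∫u^(2j)·e^(−2αu²) du = (2j−1)!!/(4α)^j · √(π/(2α)), odd powers integrate to 0; here √(π/(2α)) = 1.0099.
⟨V⟩ = 51.933.

51.9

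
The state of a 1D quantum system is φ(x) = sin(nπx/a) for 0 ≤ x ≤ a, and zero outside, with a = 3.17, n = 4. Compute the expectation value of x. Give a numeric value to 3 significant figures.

1.59

⟨x⟩ = ∫ x·|φ|² dx / ∫|φ|² dx (integrals over the domain).
With sin²θ = (1 − cos2θ)/2 on 0 ≤ x ≤ a: ∫sin²(nπx/a) dx = a/2, ∫x·sin²(nπx/a) dx = a²/4, ∫x²·sin²(nπx/a) dx = a³·(1/6 − 1/(4n²π²)); higher powers xᵏ the same way, integrating xᵏ·cos(2nπx/a) by parts.
State is unnormalized: ∫|φ|² dx = 1.5850, and ∫φ*·x·φ dx = 2.5122, so ⟨x⟩ = 2.5122 / 1.5850.
⟨x⟩ = 1.5850.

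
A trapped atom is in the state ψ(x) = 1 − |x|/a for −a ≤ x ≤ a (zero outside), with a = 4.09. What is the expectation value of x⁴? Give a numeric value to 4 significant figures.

7.995

⟨x⁴⟩ = ∫ x⁴·|ψ|² dx / ∫|ψ|² dx (integrals over the domain).
ψ is even, so ∫ over [−a, a] = 2∫₀ᵃ with ψ = 1 − x/a there: ∫₀ᵃ (1 − x/a)² dx = a/3, ∫₀ᵃ x²(1 − x/a)² dx = a³/30, ∫₀ᵃ x⁴(1 − x/a)² dx = a⁵/105.
State is unnormalized: ∫|ψ|² dx = 2.7267, and ∫ψ*·x⁴·ψ dx = 21.800, so ⟨x⁴⟩ = 21.800 / 2.7267.
⟨x⁴⟩ = 7.9951.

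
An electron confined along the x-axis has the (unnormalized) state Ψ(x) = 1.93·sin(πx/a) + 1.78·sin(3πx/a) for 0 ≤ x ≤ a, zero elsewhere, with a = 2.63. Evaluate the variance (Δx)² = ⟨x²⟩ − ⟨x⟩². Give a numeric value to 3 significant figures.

0.631

Compute ⟨x⟩ and ⟨x²⟩ separately, then (Δx)² = ⟨x²⟩ − ⟨x⟩².
On 0 ≤ x ≤ a (j ≠ l): ∫sin²(jπx/a) dx = a/2, ∫sin(jπx/a)·sin(lπx/a) dx = 0; diagonal moments ∫x·sin²(jπx/a) dx = a²/4, ∫x²·sin²(jπx/a) dx = a³·(1/6 − 1/(4j²π²)); cross terms ∫x·sin(jπx/a)·sin(lπx/a) dx = 0 for j + l even and −4jla²/(π²(j² − l²)²) for j + l odd, ∫x²·sin(jπx/a)·sin(lπx/a) dx = (−1)^(j+l)·4jla³/(π²(j² − l²)²); higher powers the same way via product-to-sum and parts.
Normalization: ∫|Ψ|² dx = 9.0647.
⟨x⟩ = 1.3150 and ⟨x²⟩ = 2.3603.
(Δx)² = 2.3603 − (1.3150)² = 0.63111.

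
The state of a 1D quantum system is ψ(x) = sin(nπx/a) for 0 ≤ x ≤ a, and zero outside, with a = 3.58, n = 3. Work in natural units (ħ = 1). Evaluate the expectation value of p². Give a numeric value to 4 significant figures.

p² ψ = −ħ² d²ψ/dx²; ⟨p²⟩ = −ħ² ∫ ψ*·ψ'' dx / ∫|ψ|² dx.
d/dx sin(nπx/a) = (nπ/a)·cos(nπx/a) and d²/dx² sin(nπx/a) = −(nπ/a)²·sin(nπx/a); on 0 ≤ x ≤ a, ∫sin²(nπx/a) dx = a/2 and ∫sin(nπx/a)·cos(nπx/a) dx = 0.
State is unnormalized: ∫|ψ|² dx = 1.7900, and ∫ψ*·(−ħ² ψ'') dx = 12.406, so ⟨p²⟩ = 12.406 / 1.7900.
⟨p²⟩ = 6.9307.

6.931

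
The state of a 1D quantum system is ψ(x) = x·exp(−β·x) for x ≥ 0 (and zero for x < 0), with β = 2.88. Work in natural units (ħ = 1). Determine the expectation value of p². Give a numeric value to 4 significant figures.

8.294

p² ψ = −ħ² d²ψ/dx²; ⟨p²⟩ = −ħ² ∫ ψ*·ψ'' dx / ∫|ψ|² dx.
Differentiate x·exp(−β·x) with the product rule; every integrand then reduces to terms xʲ·e^(−2βx) on [0, ∞), with ∫₀^∞ xʲ·e^(−2βx) dx = j!/(2β)^(j+1).
State is unnormalized: ∫|ψ|² dx = 0.010466, and ∫ψ*·(−ħ² ψ'') dx = 0.086806, so ⟨p²⟩ = 0.086806 / 0.010466.
⟨p²⟩ = 8.2944.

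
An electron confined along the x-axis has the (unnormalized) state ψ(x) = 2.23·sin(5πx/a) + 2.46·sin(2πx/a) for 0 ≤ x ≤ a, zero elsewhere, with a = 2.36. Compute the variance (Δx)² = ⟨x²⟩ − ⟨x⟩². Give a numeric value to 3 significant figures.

Compute ⟨x⟩ and ⟨x²⟩ separately, then (Δx)² = ⟨x²⟩ − ⟨x⟩².
On 0 ≤ x ≤ a (j ≠ l): ∫sin²(jπx/a) dx = a/2, ∫sin(jπx/a)·sin(lπx/a) dx = 0; diagonal moments ∫x·sin²(jπx/a) dx = a²/4, ∫x²·sin²(jπx/a) dx = a³·(1/6 − 1/(4j²π²)); cross terms ∫x·sin(jπx/a)·sin(lπx/a) dx = 0 for j + l even and −4jla²/(π²(j² − l²)²) for j + l odd, ∫x²·sin(jπx/a)·sin(lπx/a) dx = (−1)^(j+l)·4jla³/(π²(j² − l²)²); higher powers the same way via product-to-sum and parts.
Normalization: ∫|ψ|² dx = 13.009.
⟨x⟩ = 1.1368 and ⟨x²⟩ = 1.7108.
(Δx)² = 1.7108 − (1.1368)² = 0.41846.

0.418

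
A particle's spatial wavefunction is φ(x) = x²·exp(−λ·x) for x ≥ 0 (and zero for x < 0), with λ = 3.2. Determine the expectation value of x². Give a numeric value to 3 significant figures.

⟨x²⟩ = ∫ x²·|φ|² dx / ∫|φ|² dx (integrals over the domain).
Every integrand reduces to terms xʲ·e^(−2λx) on [0, ∞); use ∫₀^∞ xʲ·e^(−2λx) dx = j!/(2λ)^(j+1).
State is unnormalized: ∫|φ|² dx = 0.0022352, and ∫φ*·x²·φ dx = 0.0016371, so ⟨x²⟩ = 0.0016371 / 0.0022352.
⟨x²⟩ = 0.73242.

0.732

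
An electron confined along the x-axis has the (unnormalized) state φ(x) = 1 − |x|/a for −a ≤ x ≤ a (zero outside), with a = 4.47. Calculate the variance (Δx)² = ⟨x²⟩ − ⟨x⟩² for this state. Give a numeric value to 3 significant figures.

Compute ⟨x⟩ and ⟨x²⟩ separately, then (Δx)² = ⟨x²⟩ − ⟨x⟩².
φ is even, so ∫ over [−a, a] = 2∫₀ᵃ with φ = 1 − x/a there: ∫₀ᵃ (1 − x/a)² dx = a/3, ∫₀ᵃ x²(1 − x/a)² dx = a³/30, ∫₀ᵃ x⁴(1 − x/a)² dx = a⁵/105.
Normalization: ∫|φ|² dx = 2.9800.
⟨x⟩ = 0.0000 and ⟨x²⟩ = 1.9981.
(Δx)² = 1.9981 − (0.0000)² = 1.9981.

2.00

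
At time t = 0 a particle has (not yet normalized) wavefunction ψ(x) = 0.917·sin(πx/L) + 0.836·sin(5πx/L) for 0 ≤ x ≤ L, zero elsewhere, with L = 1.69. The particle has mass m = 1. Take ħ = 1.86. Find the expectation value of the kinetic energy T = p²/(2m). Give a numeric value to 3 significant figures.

71.1

T = −(ħ²/2m) d²/dx², so ⟨T⟩ = −(ħ²/2m) ∫ ψ*·ψ'' dx / ∫|ψ|² dx; with m = 1.
d²/dx² sin(jπx/L) = −(jπ/L)²·sin(jπx/L); on 0 ≤ x ≤ L, ∫sin²(jπx/L) dx = L/2 and ∫sin(jπx/L)·sin(lπx/L) dx = 0 for j ≠ l, so only diagonal terms survive in ∫|ψ|² and ∫ψ·ψ″; ∫ψ·ψ′ dx = [ψ²/2] between the walls = 0.
State is unnormalized: ∫|ψ|² dx = 1.3011, and ∫ψ*·(−ħ²/2m · ψ'') dx = 92.501, so ⟨T⟩ = 92.501 / 1.3011.
⟨T⟩ = 71.093.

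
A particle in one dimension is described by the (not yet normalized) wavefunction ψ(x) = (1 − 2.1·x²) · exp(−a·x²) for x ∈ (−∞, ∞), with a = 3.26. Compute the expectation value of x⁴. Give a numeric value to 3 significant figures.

⟨x⁴⟩ = ∫ x⁴·|ψ|² dx / ∫|ψ|² dx (integrals over the domain).
Expand each integrand as polynomial × e^(−2ax²) and use ∫x^(2j)·e^(−2ax²) dx = (2j−1)!!/(4a)^j · √(π/(2a)), odd powers → 0; here √(π/(2a)) = 0.69415.
State is unnormalized: ∫|ψ|² dx = 0.52458, and ∫ψ*·x⁴·ψ dx = 0.0036408, so ⟨x⁴⟩ = 0.0036408 / 0.52458.
⟨x⁴⟩ = 0.0069404.

0.00694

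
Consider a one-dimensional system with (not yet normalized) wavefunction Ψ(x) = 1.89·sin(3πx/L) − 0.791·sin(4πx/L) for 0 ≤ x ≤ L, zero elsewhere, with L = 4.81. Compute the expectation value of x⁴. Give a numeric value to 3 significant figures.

159.

⟨x⁴⟩ = ∫ x⁴·|Ψ|² dx / ∫|Ψ|² dx (integrals over the domain).
On 0 ≤ x ≤ L (j ≠ l): ∫sin²(jπx/L) dx = L/2, ∫sin(jπx/L)·sin(lπx/L) dx = 0; diagonal moments ∫x·sin²(jπx/L) dx = L²/4, ∫x²·sin²(jπx/L) dx = L³·(1/6 − 1/(4j²π²)); cross terms ∫x·sin(jπx/L)·sin(lπx/L) dx = 0 for j + l even and −4jlL²/(π²(j² − l²)²) for j + l odd, ∫x²·sin(jπx/L)·sin(lπx/L) dx = (−1)^(j+l)·4jlL³/(π²(j² − l²)²); higher powers the same way via product-to-sum and parts.
State is unnormalized: ∫|Ψ|² dx = 10.096, and ∫Ψ*·x⁴·Ψ dx = 1605.0, so ⟨x⁴⟩ = 1605.0 / 10.096.
⟨x⁴⟩ = 158.98.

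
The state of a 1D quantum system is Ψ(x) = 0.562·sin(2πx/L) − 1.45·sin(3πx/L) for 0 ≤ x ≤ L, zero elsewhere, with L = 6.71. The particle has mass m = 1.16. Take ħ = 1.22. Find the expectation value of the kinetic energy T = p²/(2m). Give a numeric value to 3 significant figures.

T = −(ħ²/2m) d²/dx², so ⟨T⟩ = −(ħ²/2m) ∫ Ψ*·Ψ'' dx / ∫|Ψ|² dx; with m = 1.16.
d²/dx² sin(jπx/L) = −(jπ/L)²·sin(jπx/L); on 0 ≤ x ≤ L, ∫sin²(jπx/L) dx = L/2 and ∫sin(jπx/L)·sin(lπx/L) dx = 0 for j ≠ l, so only diagonal terms survive in ∫|Ψ|² and ∫Ψ·Ψ″; ∫Ψ·Ψ′ dx = [Ψ²/2] between the walls = 0.
State is unnormalized: ∫|Ψ|² dx = 8.1135, and ∫Ψ*·(−ħ²/2m · Ψ'') dx = 9.5242, so ⟨T⟩ = 9.5242 / 8.1135.
⟨T⟩ = 1.1739.

1.17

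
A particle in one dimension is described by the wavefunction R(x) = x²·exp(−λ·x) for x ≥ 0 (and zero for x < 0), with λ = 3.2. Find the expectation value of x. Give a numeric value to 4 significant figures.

⟨x⟩ = ∫ x·|R|² dx / ∫|R|² dx (integrals over the domain).
Every integrand reduces to terms xʲ·e^(−2λx) on [0, ∞); use ∫₀^∞ xʲ·e^(−2λx) dx = j!/(2λ)^(j+1).
State is unnormalized: ∫|R|² dx = 0.0022352, and ∫R*·x·R dx = 0.0017462, so ⟨x⟩ = 0.0017462 / 0.0022352.
⟨x⟩ = 0.78125.

0.7813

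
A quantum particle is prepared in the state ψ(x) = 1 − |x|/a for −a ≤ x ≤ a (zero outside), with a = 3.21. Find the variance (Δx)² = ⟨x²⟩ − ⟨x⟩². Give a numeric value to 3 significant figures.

Compute ⟨x⟩ and ⟨x²⟩ separately, then (Δx)² = ⟨x²⟩ − ⟨x⟩².
ψ is even, so ∫ over [−a, a] = 2∫₀ᵃ with ψ = 1 − x/a there: ∫₀ᵃ (1 − x/a)² dx = a/3, ∫₀ᵃ x²(1 − x/a)² dx = a³/30, ∫₀ᵃ x⁴(1 − x/a)² dx = a⁵/105.
Normalization: ∫|ψ|² dx = 2.1400.
⟨x⟩ = 0.0000 and ⟨x²⟩ = 1.0304.
(Δx)² = 1.0304 − (0.0000)² = 1.0304.

1.03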